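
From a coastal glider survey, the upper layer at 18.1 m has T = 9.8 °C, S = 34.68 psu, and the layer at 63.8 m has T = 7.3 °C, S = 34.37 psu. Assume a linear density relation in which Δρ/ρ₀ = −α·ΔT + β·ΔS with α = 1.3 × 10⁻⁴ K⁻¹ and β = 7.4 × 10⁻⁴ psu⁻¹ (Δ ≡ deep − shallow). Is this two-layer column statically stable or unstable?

ΔT = 7.3 − 9.8 = -2.5 K and ΔS = 34.37 − 34.68 = -0.31 psu (deep − shallow).
−αΔT = 3.25 × 10⁻⁴; βΔS = -2.294 × 10⁻⁴; sum Δρ/ρ₀ = 9.56 × 10⁻⁵.
Δρ/ρ₀ > 0, so Δρ > 0: deeper water is denser → statically stable.

stable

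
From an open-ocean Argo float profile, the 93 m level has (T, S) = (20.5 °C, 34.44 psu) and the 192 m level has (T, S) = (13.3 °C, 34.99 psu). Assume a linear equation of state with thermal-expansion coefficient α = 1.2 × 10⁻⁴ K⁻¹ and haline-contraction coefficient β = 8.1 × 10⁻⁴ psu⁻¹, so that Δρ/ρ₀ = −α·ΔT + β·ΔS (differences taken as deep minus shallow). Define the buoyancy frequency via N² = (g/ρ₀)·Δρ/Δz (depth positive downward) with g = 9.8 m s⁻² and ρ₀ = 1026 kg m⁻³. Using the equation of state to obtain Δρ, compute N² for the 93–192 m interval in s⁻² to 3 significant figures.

1.30 × 10⁻⁴ s⁻²

ΔT = -7.2 K, ΔS = +0.55 psu (deep − shallow).
Δρ/ρ₀ = −αΔT + βΔS = 8.64 × 10⁻⁴ + 4.455 × 10⁻⁴ = 1.3095 × 10⁻³, so Δρ ≈ 1.344 kg m⁻³.
N² = (g/ρ₀)·Δρ/Δz = g·(Δρ/ρ₀)/Δz = 9.8 × 1.3095 × 10⁻³ / 99 = 1.2963 × 10⁻⁴ s⁻² ≈ 1.30 × 10⁻⁴ s⁻².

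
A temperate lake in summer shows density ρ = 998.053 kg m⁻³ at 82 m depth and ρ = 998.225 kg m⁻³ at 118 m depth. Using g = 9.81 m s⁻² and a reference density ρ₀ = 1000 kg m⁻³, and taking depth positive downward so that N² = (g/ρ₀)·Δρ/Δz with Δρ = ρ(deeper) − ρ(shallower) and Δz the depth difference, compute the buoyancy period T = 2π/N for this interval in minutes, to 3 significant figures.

Δρ = 998.225 − 998.053 = 0.172 kg m⁻³ over Δz = 118 − 82 = 36 m.
N² = (9.81/1000) × (0.172/36) = 4.6870 × 10⁻⁵ s⁻².
N = √(4.6870 × 10⁻⁵) = 6.8462 × 10⁻³ rad s⁻¹, so T = 2π/N = 917.76 s = 15.296 min ≈ 15.3 min.

15.3 min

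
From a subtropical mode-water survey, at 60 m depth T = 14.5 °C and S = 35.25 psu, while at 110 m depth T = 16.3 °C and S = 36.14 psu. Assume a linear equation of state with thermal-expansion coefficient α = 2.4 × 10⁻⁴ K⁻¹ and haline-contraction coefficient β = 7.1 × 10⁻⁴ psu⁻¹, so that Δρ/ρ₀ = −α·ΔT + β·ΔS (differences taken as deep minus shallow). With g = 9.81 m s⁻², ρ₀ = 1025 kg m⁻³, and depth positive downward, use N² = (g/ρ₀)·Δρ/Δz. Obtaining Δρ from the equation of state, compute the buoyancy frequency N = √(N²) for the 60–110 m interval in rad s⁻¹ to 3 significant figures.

ΔT = +1.8 K, ΔS = +0.89 psu (deep − shallow).
Δρ/ρ₀ = −αΔT + βΔS = -4.32 × 10⁻⁴ + 6.319 × 10⁻⁴ = 1.999 × 10⁻⁴, so Δρ ≈ 0.2049 kg m⁻³.
N² = (g/ρ₀)·Δρ/Δz = g·(Δρ/ρ₀)/Δz = 9.81 × 1.999 × 10⁻⁴ / 50 = 3.9220 × 10⁻⁵ s⁻².
N = √(3.9220 × 10⁻⁵) = 6.2626 × 10⁻³ rad s⁻¹ ≈ 6.26 × 10⁻³ rad s⁻¹.

6.26 × 10⁻³ rad s⁻¹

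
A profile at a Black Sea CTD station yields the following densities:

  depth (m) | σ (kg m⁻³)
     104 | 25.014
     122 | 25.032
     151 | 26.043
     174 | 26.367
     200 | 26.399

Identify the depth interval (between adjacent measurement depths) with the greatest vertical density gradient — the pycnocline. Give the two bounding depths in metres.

Compute the density gradient over each adjacent pair:
  104–122 m: Δρ/Δz = 0.018/18 = 1.0 × 10⁻³ kg m⁻⁴
  122–151 m: Δρ/Δz = 1.011/29 = 0.035 kg m⁻⁴
  151–174 m: Δρ/Δz = 0.324/23 = 0.014 kg m⁻⁴
  174–200 m: Δρ/Δz = 0.032/26 = 1.2 × 10⁻³ kg m⁻⁴
The largest gradient is in the 122–151 m interval — the pycnocline.

122–151 m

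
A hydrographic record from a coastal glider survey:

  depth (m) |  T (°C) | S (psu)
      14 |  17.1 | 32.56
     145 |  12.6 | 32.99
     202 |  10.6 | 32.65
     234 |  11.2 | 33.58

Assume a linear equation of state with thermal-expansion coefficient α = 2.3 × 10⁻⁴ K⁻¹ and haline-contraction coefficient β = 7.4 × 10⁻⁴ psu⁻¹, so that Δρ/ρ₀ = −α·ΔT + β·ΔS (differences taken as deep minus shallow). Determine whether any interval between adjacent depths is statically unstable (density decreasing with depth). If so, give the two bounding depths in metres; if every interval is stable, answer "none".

none

Evaluate Δρ/ρ₀ = −αΔT + βΔS across each adjacent pair:
  14–145 m: −αΔT+βΔS = −(2.3 × 10⁻⁴)(-4.5)+(7.4 × 10⁻⁴)(+0.43) = 1.4 × 10⁻³ → stable
  145–202 m: −αΔT+βΔS = −(2.3 × 10⁻⁴)(-2.0)+(7.4 × 10⁻⁴)(-0.34) = 2.1 × 10⁻⁴ → stable
  202–234 m: −αΔT+βΔS = −(2.3 × 10⁻⁴)(+0.6)+(7.4 × 10⁻⁴)(+0.93) = 5.5 × 10⁻⁴ → stable
Every interval has Δρ > 0: the column is stably stratified throughout.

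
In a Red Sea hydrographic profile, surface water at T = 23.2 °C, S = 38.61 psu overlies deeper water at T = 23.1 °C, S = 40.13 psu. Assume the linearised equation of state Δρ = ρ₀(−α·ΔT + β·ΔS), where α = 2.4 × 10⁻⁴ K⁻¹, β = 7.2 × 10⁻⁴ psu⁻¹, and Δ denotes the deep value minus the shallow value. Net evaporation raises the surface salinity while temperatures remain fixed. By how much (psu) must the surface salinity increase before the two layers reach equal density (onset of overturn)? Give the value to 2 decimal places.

1.55 psu

Neutral buoyancy requires −α(T_deep − T_surf) + β(S_deep − S_surf′) = 0.
S_surf′ = S_deep − (α/β)·ΔT = 40.13 − (2.4 × 10⁻⁴/7.2 × 10⁻⁴)·(-0.1) = 40.1633 psu.
Increase required: 40.1633 − 38.61 = 1.5533 psu.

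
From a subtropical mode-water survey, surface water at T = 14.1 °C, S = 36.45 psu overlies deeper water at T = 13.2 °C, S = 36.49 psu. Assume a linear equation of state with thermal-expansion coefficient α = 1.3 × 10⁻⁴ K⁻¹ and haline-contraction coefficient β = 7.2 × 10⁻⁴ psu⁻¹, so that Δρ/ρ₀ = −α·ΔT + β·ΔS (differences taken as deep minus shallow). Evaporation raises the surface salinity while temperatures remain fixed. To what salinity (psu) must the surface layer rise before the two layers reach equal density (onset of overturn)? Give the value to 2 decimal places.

36.65 psu

Neutral buoyancy requires −α(T_deep − T_surf) + β(S_deep − S_surf′) = 0.
S_surf′ = S_deep − (α/β)·ΔT = 36.49 − (1.3 × 10⁻⁴/7.2 × 10⁻⁴)·(-0.9) = 36.6525 psu.
Increase required: 36.6525 − 36.45 = 0.2025 psu.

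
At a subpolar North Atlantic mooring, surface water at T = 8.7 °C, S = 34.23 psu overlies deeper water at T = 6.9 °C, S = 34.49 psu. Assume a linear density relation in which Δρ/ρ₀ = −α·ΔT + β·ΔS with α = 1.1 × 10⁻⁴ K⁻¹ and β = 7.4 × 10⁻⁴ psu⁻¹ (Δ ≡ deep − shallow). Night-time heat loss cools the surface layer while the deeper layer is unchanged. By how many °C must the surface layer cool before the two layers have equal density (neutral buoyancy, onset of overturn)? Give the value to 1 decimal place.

Neutral buoyancy requires Δρ = 0, i.e. −α(T_deep − T_surf′) + β(S_deep − S_surf) = 0.
T_surf′ = T_deep − (β/α)·ΔS = 6.9 − (7.4 × 10⁻⁴/1.1 × 10⁻⁴)·(+0.26) = 5.151 °C.
Cooling required: 8.7 − (5.151) = 3.549 °C.

3.5 °C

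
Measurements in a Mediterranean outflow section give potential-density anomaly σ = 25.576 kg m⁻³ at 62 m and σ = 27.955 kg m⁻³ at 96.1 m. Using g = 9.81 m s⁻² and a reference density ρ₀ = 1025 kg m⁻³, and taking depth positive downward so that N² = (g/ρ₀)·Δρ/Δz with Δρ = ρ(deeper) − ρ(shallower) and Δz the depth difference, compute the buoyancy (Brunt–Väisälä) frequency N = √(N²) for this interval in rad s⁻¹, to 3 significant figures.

Δρ = 1027.955 − 1025.576 = 2.379 kg m⁻³ over Δz = 96.1 − 62 = 34.1 m.
N² = (9.81/1025) × (2.379/34.1) = 6.6771 × 10⁻⁴ s⁻².
N = √(6.6771 × 10⁻⁴) = 0.025840 rad s⁻¹ ≈ 0.0258 rad s⁻¹.
N² > 0, so the interval is statically stable.

0.0258 rad s⁻¹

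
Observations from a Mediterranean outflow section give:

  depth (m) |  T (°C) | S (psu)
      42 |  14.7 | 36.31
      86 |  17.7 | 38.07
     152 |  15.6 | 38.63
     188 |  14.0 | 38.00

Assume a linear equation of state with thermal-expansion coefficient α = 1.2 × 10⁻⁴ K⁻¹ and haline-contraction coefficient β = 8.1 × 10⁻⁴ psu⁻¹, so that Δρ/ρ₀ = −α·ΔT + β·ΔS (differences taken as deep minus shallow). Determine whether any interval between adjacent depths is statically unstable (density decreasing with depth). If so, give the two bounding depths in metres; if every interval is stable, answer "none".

Evaluate Δρ/ρ₀ = −αΔT + βΔS across each adjacent pair:
  42–86 m: −αΔT+βΔS = −(1.2 × 10⁻⁴)(+3.0)+(8.1 × 10⁻⁴)(+1.76) = 1.1 × 10⁻³ → stable
  86–152 m: −αΔT+βΔS = −(1.2 × 10⁻⁴)(-2.1)+(8.1 × 10⁻⁴)(+0.56) = 7.1 × 10⁻⁴ → stable
  152–188 m: −αΔT+βΔS = −(1.2 × 10⁻⁴)(-1.6)+(8.1 × 10⁻⁴)(-0.63) = -3.2 × 10⁻⁴ → UNSTABLE
The 152–188 m interval has Δρ < 0: lighter water underlies denser water.

152–188 m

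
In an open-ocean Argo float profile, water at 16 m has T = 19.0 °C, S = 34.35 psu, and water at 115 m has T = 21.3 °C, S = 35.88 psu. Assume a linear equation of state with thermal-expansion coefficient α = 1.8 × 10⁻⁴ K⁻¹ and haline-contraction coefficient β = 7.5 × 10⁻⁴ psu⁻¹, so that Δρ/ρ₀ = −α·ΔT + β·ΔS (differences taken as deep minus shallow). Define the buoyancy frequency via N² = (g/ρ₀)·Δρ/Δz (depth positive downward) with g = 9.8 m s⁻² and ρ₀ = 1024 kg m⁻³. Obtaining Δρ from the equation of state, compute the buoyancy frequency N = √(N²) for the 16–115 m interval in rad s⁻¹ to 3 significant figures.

ΔT = +2.3 K, ΔS = +1.53 psu (deep − shallow).
Δρ/ρ₀ = −αΔT + βΔS = -4.14 × 10⁻⁴ + 1.1475 × 10⁻³ = 7.335 × 10⁻⁴, so Δρ ≈ 0.7511 kg m⁻³.
N² = (g/ρ₀)·Δρ/Δz = g·(Δρ/ρ₀)/Δz = 9.8 × 7.335 × 10⁻⁴ / 99 = 7.2609 × 10⁻⁵ s⁻².
N = √(7.2609 × 10⁻⁵) = 8.5211 × 10⁻³ rad s⁻¹ ≈ 8.52 × 10⁻³ rad s⁻¹.

8.52 × 10⁻³ rad s⁻¹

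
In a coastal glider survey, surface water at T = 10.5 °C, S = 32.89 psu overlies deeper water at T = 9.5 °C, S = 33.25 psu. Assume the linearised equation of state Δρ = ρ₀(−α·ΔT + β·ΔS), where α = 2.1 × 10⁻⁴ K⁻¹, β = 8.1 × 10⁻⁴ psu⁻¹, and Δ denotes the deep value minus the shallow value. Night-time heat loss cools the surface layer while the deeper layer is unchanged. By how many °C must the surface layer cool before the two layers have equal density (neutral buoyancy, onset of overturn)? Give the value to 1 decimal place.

2.4 °C

Neutral buoyancy requires Δρ = 0, i.e. −α(T_deep − T_surf′) + β(S_deep − S_surf) = 0.
T_surf′ = T_deep − (β/α)·ΔS = 9.5 − (8.1 × 10⁻⁴/2.1 × 10⁻⁴)·(+0.36) = 8.111 °C.
Cooling required: 10.5 − (8.111) = 2.389 °C.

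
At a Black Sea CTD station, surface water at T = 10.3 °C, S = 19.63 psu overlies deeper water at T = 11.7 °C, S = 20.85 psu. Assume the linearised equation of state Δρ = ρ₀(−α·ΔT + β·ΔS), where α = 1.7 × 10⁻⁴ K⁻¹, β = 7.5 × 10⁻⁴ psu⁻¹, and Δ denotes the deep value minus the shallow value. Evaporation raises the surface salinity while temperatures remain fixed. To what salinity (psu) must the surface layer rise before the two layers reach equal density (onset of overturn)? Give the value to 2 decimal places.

20.53 psu

Neutral buoyancy requires −α(T_deep − T_surf) + β(S_deep − S_surf′) = 0.
S_surf′ = S_deep − (α/β)·ΔT = 20.85 − (1.7 × 10⁻⁴/7.5 × 10⁻⁴)·(+1.4) = 20.5327 psu.
Increase required: 20.5327 − 19.63 = 0.9027 psu.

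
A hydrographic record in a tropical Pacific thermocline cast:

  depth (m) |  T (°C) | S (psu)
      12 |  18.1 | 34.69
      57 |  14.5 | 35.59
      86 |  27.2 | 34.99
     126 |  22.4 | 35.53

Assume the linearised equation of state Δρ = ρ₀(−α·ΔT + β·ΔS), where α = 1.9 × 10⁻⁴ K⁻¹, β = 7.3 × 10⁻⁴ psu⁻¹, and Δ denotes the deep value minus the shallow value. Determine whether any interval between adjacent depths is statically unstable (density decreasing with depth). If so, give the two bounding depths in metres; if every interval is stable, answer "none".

Evaluate Δρ/ρ₀ = −αΔT + βΔS across each adjacent pair:
  12–57 m: −αΔT+βΔS = −(1.9 × 10⁻⁴)(-3.6)+(7.3 × 10⁻⁴)(+0.90) = 1.3 × 10⁻³ → stable
  57–86 m: −αΔT+βΔS = −(1.9 × 10⁻⁴)(+12.7)+(7.3 × 10⁻⁴)(-0.60) = -2.9 × 10⁻³ → UNSTABLE
  86–126 m: −αΔT+βΔS = −(1.9 × 10⁻⁴)(-4.8)+(7.3 × 10⁻⁴)(+0.54) = 1.3 × 10⁻³ → stable
The 57–86 m interval has Δρ < 0: lighter water underlies denser water.

57–86 m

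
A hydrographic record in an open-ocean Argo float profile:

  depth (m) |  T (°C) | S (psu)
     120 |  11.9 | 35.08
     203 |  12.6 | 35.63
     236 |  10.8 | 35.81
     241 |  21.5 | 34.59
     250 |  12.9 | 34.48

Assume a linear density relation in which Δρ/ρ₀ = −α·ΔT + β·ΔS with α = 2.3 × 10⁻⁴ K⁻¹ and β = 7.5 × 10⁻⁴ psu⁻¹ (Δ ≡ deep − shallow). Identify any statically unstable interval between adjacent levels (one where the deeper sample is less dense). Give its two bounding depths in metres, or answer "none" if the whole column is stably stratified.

Evaluate Δρ/ρ₀ = −αΔT + βΔS across each adjacent pair:
  120–203 m: −αΔT+βΔS = −(2.3 × 10⁻⁴)(+0.7)+(7.5 × 10⁻⁴)(+0.55) = 2.5 × 10⁻⁴ → stable
  203–236 m: −αΔT+βΔS = −(2.3 × 10⁻⁴)(-1.8)+(7.5 × 10⁻⁴)(+0.18) = 5.5 × 10⁻⁴ → stable
  236–241 m: −αΔT+βΔS = −(2.3 × 10⁻⁴)(+10.7)+(7.5 × 10⁻⁴)(-1.22) = -3.4 × 10⁻³ → UNSTABLE
  241–250 m: −αΔT+βΔS = −(2.3 × 10⁻⁴)(-8.6)+(7.5 × 10⁻⁴)(-0.11) = 1.9 × 10⁻³ → stable
The 236–241 m interval has Δρ < 0: lighter water underlies denser water.

236–241 m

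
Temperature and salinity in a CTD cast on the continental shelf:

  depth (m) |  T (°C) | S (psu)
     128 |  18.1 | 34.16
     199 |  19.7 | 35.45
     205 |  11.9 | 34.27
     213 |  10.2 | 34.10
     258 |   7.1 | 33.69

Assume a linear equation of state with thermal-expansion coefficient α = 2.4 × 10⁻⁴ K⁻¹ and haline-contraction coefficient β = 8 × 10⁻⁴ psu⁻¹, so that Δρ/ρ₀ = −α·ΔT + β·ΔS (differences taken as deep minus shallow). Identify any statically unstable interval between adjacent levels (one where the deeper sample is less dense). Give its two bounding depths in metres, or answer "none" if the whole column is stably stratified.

Evaluate Δρ/ρ₀ = −αΔT + βΔS across each adjacent pair:
  128–199 m: −αΔT+βΔS = −(2.4 × 10⁻⁴)(+1.6)+(8 × 10⁻⁴)(+1.29) = 6.5 × 10⁻⁴ → stable
  199–205 m: −αΔT+βΔS = −(2.4 × 10⁻⁴)(-7.8)+(8 × 10⁻⁴)(-1.18) = 9.3 × 10⁻⁴ → stable
  205–213 m: −αΔT+βΔS = −(2.4 × 10⁻⁴)(-1.7)+(8 × 10⁻⁴)(-0.17) = 2.7 × 10⁻⁴ → stable
  213–258 m: −αΔT+βΔS = −(2.4 × 10⁻⁴)(-3.1)+(8 × 10⁻⁴)(-0.41) = 4.2 × 10⁻⁴ → stable
Every interval has Δρ > 0: the column is stably stratified throughout.

none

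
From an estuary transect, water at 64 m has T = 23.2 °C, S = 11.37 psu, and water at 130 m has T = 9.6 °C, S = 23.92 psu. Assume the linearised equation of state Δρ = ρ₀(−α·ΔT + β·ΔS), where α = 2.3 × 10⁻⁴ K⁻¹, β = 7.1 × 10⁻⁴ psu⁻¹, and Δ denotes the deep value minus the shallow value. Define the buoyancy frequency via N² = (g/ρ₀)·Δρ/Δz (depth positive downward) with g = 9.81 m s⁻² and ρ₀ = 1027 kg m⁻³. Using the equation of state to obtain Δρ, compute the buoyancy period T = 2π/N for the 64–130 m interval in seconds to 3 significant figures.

149 s

ΔT = -13.6 K, ΔS = +12.55 psu (deep − shallow).
Δρ/ρ₀ = −αΔT + βΔS = 3.128 × 10⁻³ + 8.9105 × 10⁻³ = 0.0120385, so Δρ ≈ 12.36 kg m⁻³.
N² = (g/ρ₀)·Δρ/Δz = g·(Δρ/ρ₀)/Δz = 9.81 × 0.0120385 / 66 = 1.7894 × 10⁻³ s⁻².
N = √(1.7894 × 10⁻³) = 0.042301 rad s⁻¹ → T = 2π/N = 148.54 s ≈ 149 s.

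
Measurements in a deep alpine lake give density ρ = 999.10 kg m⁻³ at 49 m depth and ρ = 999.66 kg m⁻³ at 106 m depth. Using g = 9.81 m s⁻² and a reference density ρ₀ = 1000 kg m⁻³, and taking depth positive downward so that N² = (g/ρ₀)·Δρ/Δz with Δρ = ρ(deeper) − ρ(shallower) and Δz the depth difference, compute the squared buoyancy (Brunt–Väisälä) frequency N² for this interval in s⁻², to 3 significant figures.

Δρ = 999.66 − 999.10 = 0.56 kg m⁻³ over Δz = 106 − 49 = 57 m.
N² = (9.81/1000) × (0.56/57) = 9.6379 × 10⁻⁵ s⁻² ≈ 9.64 × 10⁻⁵ s⁻².
N² > 0, so the interval is statically stable.

9.64 × 10⁻⁵ s⁻²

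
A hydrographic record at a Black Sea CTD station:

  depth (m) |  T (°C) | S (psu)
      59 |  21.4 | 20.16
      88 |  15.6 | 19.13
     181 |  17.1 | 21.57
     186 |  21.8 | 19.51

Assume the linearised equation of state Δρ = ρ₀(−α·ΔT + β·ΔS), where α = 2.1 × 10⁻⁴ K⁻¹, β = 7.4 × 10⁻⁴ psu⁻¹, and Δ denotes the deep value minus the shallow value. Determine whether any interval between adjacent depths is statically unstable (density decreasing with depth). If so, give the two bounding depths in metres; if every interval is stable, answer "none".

181–186 m

Evaluate Δρ/ρ₀ = −αΔT + βΔS across each adjacent pair:
  59–88 m: −αΔT+βΔS = −(2.1 × 10⁻⁴)(-5.8)+(7.4 × 10⁻⁴)(-1.03) = 4.6 × 10⁻⁴ → stable
  88–181 m: −αΔT+βΔS = −(2.1 × 10⁻⁴)(+1.5)+(7.4 × 10⁻⁴)(+2.44) = 1.5 × 10⁻³ → stable
  181–186 m: −αΔT+βΔS = −(2.1 × 10⁻⁴)(+4.7)+(7.4 × 10⁻⁴)(-2.06) = -2.5 × 10⁻³ → UNSTABLE
The 181–186 m interval has Δρ < 0: lighter water underlies denser water.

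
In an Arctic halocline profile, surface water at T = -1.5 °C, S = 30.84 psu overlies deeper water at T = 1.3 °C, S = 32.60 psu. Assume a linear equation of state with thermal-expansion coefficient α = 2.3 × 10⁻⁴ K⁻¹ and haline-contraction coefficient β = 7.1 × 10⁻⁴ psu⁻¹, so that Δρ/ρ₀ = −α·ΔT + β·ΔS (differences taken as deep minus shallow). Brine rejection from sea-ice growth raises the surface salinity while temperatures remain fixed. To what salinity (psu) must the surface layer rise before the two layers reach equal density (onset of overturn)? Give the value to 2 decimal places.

Neutral buoyancy requires −α(T_deep − T_surf) + β(S_deep − S_surf′) = 0.
S_surf′ = S_deep − (α/β)·ΔT = 32.60 − (2.3 × 10⁻⁴/7.1 × 10⁻⁴)·(+2.8) = 31.6930 psu.
Increase required: 31.6930 − 30.84 = 0.8530 psu.

31.69 psu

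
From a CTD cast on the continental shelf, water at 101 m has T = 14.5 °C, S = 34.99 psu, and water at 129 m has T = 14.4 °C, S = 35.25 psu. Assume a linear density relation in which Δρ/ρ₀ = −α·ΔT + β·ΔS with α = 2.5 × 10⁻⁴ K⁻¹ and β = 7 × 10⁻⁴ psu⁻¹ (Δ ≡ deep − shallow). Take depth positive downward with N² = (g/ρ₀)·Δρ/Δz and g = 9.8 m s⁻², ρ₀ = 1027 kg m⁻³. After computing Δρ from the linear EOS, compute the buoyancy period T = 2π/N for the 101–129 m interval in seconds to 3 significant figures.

ΔT = -0.1 K, ΔS = +0.26 psu (deep − shallow).
Δρ/ρ₀ = −αΔT + βΔS = 2.50 × 10⁻⁵ + 1.82 × 10⁻⁴ = 2.07 × 10⁻⁴, so Δρ ≈ 0.2126 kg m⁻³.
N² = (g/ρ₀)·Δρ/Δz = g·(Δρ/ρ₀)/Δz = 9.8 × 2.07 × 10⁻⁴ / 28 = 7.2450 × 10⁻⁵ s⁻².
N = √(7.2450 × 10⁻⁵) = 8.5118 × 10⁻³ rad s⁻¹ → T = 2π/N = 738.17 s ≈ 738 s.

738 s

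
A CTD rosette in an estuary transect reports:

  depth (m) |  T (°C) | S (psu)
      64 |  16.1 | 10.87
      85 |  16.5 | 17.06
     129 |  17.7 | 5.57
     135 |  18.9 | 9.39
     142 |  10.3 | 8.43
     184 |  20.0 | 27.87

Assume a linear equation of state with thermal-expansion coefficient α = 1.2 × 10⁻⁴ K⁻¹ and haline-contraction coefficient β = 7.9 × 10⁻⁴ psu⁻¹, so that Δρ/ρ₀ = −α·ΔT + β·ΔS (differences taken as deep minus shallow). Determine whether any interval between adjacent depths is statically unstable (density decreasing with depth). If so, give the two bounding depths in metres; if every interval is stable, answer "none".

85–129 m

Evaluate Δρ/ρ₀ = −αΔT + βΔS across each adjacent pair:
  64–85 m: −αΔT+βΔS = −(1.2 × 10⁻⁴)(+0.4)+(7.9 × 10⁻⁴)(+6.19) = 4.8 × 10⁻³ → stable
  85–129 m: −αΔT+βΔS = −(1.2 × 10⁻⁴)(+1.2)+(7.9 × 10⁻⁴)(-11.49) = -9.2 × 10⁻³ → UNSTABLE
  129–135 m: −αΔT+βΔS = −(1.2 × 10⁻⁴)(+1.2)+(7.9 × 10⁻⁴)(+3.82) = 2.9 × 10⁻³ → stable
  135–142 m: −αΔT+βΔS = −(1.2 × 10⁻⁴)(-8.6)+(7.9 × 10⁻⁴)(-0.96) = 2.7 × 10⁻⁴ → stable
  142–184 m: −αΔT+βΔS = −(1.2 × 10⁻⁴)(+9.7)+(7.9 × 10⁻⁴)(+19.44) = 0.014 → stable
The 85–129 m interval has Δρ < 0: lighter water underlies denser water.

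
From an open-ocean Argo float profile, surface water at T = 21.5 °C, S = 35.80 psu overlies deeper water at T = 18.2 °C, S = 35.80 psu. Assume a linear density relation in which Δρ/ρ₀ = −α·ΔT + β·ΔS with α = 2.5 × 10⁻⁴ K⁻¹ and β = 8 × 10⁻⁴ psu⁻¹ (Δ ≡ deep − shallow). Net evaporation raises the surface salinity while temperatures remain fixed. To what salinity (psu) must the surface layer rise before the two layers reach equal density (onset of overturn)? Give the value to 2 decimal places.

Neutral buoyancy requires −α(T_deep − T_surf) + β(S_deep − S_surf′) = 0.
S_surf′ = S_deep − (α/β)·ΔT = 35.80 − (2.5 × 10⁻⁴/8 × 10⁻⁴)·(-3.3) = 36.8312 psu.
Increase required: 36.8312 − 35.80 = 1.0312 psu.

36.83 psu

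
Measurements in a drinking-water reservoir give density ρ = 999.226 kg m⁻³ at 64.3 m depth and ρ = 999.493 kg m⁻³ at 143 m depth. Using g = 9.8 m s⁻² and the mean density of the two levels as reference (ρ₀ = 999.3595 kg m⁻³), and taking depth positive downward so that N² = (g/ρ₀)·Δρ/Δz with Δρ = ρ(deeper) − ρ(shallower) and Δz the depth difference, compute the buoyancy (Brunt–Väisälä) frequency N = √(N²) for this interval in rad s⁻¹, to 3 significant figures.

Δρ = 999.493 − 999.226 = 0.267 kg m⁻³ over Δz = 143 − 64.3 = 78.7 m.
N² = (9.8/999.3595) × (0.267/78.7) = 3.3269 × 10⁻⁵ s⁻².
N = √(3.3269 × 10⁻⁵) = 5.7679 × 10⁻³ rad s⁻¹ ≈ 5.77 × 10⁻³ rad s⁻¹.

5.77 × 10⁻³ rad s⁻¹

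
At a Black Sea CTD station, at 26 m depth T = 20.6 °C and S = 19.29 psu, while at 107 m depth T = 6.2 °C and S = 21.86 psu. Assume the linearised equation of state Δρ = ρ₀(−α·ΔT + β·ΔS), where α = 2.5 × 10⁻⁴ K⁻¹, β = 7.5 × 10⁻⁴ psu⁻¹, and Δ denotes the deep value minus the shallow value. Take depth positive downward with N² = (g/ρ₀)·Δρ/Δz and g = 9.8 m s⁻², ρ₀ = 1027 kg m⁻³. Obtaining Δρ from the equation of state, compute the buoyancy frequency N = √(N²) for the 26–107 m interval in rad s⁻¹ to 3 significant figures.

0.0259 rad s⁻¹

ΔT = -14.4 K, ΔS = +2.57 psu (deep − shallow).
Δρ/ρ₀ = −αΔT + βΔS = 3.60 × 10⁻³ + 1.9275 × 10⁻³ = 5.5275 × 10⁻³, so Δρ ≈ 5.677 kg m⁻³.
N² = (g/ρ₀)·Δρ/Δz = g·(Δρ/ρ₀)/Δz = 9.8 × 5.5275 × 10⁻³ / 81 = 6.6876 × 10⁻⁴ s⁻².
N = √(6.6876 × 10⁻⁴) = 0.025860 rad s⁻¹ ≈ 0.0259 rad s⁻¹.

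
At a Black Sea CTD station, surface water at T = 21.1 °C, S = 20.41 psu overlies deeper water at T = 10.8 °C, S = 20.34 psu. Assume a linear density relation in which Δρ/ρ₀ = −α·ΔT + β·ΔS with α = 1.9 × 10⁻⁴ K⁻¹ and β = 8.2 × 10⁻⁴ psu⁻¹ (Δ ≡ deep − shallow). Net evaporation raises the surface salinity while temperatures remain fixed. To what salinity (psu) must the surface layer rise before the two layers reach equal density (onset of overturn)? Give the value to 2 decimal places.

Neutral buoyancy requires −α(T_deep − T_surf) + β(S_deep − S_surf′) = 0.
S_surf′ = S_deep − (α/β)·ΔT = 20.34 − (1.9 × 10⁻⁴/8.2 × 10⁻⁴)·(-10.3) = 22.7266 psu.
Increase required: 22.7266 − 20.41 = 2.3166 psu.

22.73 psu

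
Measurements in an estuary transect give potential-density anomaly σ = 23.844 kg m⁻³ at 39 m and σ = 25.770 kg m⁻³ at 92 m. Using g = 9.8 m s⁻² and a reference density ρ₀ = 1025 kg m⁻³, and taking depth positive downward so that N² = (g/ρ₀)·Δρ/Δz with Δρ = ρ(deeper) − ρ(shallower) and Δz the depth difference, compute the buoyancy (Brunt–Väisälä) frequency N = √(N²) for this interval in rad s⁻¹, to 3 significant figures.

0.0186 rad s⁻¹

Δρ = 1025.770 − 1023.844 = 1.926 kg m⁻³ over Δz = 92 − 39 = 53 m.
N² = (9.8/1025) × (1.926/53) = 3.4744 × 10⁻⁴ s⁻².
N = √(3.4744 × 10⁻⁴) = 0.018640 rad s⁻¹ ≈ 0.0186 rad s⁻¹.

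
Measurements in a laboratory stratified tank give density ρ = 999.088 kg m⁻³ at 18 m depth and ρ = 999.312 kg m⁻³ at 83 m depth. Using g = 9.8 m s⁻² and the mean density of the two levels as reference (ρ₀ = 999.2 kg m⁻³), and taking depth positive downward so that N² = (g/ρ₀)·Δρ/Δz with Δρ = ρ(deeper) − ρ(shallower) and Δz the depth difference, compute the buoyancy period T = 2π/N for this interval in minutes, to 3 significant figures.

Δρ = 999.312 − 999.088 = 0.224 kg m⁻³ over Δz = 83 − 18 = 65 m.
N² = (9.8/999.2) × (0.224/65) = 3.3799 × 10⁻⁵ s⁻².
N = √(3.3799 × 10⁻⁵) = 5.8137 × 10⁻³ rad s⁻¹, so T = 2π/N = 1.0808 × 10³ s = 18.013 min ≈ 18.0 min.

18.0 min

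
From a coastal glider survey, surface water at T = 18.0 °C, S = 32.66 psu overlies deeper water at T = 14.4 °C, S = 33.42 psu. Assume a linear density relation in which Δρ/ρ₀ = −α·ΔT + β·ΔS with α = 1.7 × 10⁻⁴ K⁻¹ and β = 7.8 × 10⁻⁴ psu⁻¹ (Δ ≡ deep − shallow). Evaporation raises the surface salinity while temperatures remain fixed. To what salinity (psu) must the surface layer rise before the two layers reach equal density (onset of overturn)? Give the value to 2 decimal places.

Neutral buoyancy requires −α(T_deep − T_surf) + β(S_deep − S_surf′) = 0.
S_surf′ = S_deep − (α/β)·ΔT = 33.42 − (1.7 × 10⁻⁴/7.8 × 10⁻⁴)·(-3.6) = 34.2046 psu.
Increase required: 34.2046 − 32.66 = 1.5446 psu.

34.20 psu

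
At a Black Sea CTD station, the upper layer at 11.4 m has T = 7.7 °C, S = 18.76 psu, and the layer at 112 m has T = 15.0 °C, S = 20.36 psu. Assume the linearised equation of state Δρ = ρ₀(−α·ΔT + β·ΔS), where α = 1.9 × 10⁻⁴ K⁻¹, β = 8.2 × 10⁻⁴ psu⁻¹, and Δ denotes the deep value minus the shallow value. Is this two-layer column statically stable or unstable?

ΔT = 15.0 − 7.7 = +7.3 K and ΔS = 20.36 − 18.76 = +1.60 psu (deep − shallow).
−αΔT = -1.387 × 10⁻³; βΔS = 1.312 × 10⁻³; sum Δρ/ρ₀ = -7.50 × 10⁻⁵.
Δρ/ρ₀ < 0, so Δρ < 0: deeper water is lighter → statically unstable; the column would overturn.

unstable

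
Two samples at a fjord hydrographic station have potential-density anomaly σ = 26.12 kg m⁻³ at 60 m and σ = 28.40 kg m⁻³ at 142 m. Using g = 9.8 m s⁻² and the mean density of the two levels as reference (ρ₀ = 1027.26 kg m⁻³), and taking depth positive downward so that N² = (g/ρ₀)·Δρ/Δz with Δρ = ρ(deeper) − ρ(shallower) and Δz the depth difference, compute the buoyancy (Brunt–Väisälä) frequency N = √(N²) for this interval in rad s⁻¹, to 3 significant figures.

Δρ = 1028.40 − 1026.12 = 2.28 kg m⁻³ over Δz = 142 − 60 = 82 m.
N² = (9.8/1027.26) × (2.28/82) = 2.6526 × 10⁻⁴ s⁻².
N = √(2.6526 × 10⁻⁴) = 0.016287 rad s⁻¹ ≈ 0.0163 rad s⁻¹.

0.0163 rad s⁻¹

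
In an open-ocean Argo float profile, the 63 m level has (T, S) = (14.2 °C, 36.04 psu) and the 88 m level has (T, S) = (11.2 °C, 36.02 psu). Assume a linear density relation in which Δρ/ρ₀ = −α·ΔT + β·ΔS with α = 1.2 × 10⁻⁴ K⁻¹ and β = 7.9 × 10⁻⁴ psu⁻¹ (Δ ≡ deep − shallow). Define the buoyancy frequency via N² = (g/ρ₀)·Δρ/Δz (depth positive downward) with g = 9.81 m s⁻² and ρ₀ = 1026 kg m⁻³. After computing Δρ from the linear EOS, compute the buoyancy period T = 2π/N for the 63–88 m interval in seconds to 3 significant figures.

541 s

ΔT = -3.0 K, ΔS = -0.02 psu (deep − shallow).
Δρ/ρ₀ = −αΔT + βΔS = 3.60 × 10⁻⁴ − 1.58 × 10⁻⁵ = 3.442 × 10⁻⁴, so Δρ ≈ 0.3531 kg m⁻³.
N² = (g/ρ₀)·Δρ/Δz = g·(Δρ/ρ₀)/Δz = 9.81 × 3.442 × 10⁻⁴ / 25 = 1.3506 × 10⁻⁴ s⁻².
N = √(1.3506 × 10⁻⁴) = 0.011622 rad s⁻¹ → T = 2π/N = 540.63 s ≈ 541 s.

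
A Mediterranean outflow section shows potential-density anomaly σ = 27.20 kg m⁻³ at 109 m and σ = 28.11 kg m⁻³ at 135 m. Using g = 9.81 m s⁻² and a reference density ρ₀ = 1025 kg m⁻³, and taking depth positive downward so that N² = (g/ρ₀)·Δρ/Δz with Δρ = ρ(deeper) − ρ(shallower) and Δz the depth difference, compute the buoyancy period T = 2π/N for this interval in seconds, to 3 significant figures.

Δρ = 1028.11 − 1027.20 = 0.91 kg m⁻³ over Δz = 135 − 109 = 26 m.
N² = (9.81/1025) × (0.91/26) = 3.3498 × 10⁻⁴ s⁻².
N = √(3.3498 × 10⁻⁴) = 0.018302 rad s⁻¹, so T = 2π/N = 343.31 s ≈ 343 s.
A positive N² confirms static stability across the interval.

343 s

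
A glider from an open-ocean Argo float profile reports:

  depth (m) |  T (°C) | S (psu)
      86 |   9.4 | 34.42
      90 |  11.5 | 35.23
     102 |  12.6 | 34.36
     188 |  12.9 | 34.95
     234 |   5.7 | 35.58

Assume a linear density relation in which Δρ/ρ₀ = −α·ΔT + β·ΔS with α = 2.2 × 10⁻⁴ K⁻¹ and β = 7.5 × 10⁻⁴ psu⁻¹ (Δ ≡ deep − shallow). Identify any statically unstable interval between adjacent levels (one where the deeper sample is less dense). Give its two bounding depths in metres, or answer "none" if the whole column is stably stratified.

Evaluate Δρ/ρ₀ = −αΔT + βΔS across each adjacent pair:
  86–90 m: −αΔT+βΔS = −(2.2 × 10⁻⁴)(+2.1)+(7.5 × 10⁻⁴)(+0.81) = 1.5 × 10⁻⁴ → stable
  90–102 m: −αΔT+βΔS = −(2.2 × 10⁻⁴)(+1.1)+(7.5 × 10⁻⁴)(-0.87) = -8.9 × 10⁻⁴ → UNSTABLE
  102–188 m: −αΔT+βΔS = −(2.2 × 10⁻⁴)(+0.3)+(7.5 × 10⁻⁴)(+0.59) = 3.8 × 10⁻⁴ → stable
  188–234 m: −αΔT+βΔS = −(2.2 × 10⁻⁴)(-7.2)+(7.5 × 10⁻⁴)(+0.63) = 2.1 × 10⁻³ → stable
The 90–102 m interval has Δρ < 0: lighter water underlies denser water.

90–102 m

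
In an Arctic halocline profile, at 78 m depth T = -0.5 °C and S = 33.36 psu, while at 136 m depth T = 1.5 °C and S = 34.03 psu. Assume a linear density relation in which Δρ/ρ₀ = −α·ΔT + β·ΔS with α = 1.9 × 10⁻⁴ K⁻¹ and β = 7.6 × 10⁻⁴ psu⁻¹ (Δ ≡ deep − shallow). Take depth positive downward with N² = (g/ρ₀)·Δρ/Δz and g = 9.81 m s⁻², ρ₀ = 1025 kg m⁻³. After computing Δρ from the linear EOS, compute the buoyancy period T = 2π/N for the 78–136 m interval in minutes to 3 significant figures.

22.4 min

ΔT = +2.0 K, ΔS = +0.67 psu (deep − shallow).
Δρ/ρ₀ = −αΔT + βΔS = -3.80 × 10⁻⁴ + 5.092 × 10⁻⁴ = 1.292 × 10⁻⁴, so Δρ ≈ 0.1324 kg m⁻³.
N² = (g/ρ₀)·Δρ/Δz = g·(Δρ/ρ₀)/Δz = 9.81 × 1.292 × 10⁻⁴ / 58 = 2.1853 × 10⁻⁵ s⁻².
N = √(2.1853 × 10⁻⁵) = 4.6747 × 10⁻³ rad s⁻¹ → T = 2π/N = 1.3441 × 10³ s = 22.402 min ≈ 22.4 min.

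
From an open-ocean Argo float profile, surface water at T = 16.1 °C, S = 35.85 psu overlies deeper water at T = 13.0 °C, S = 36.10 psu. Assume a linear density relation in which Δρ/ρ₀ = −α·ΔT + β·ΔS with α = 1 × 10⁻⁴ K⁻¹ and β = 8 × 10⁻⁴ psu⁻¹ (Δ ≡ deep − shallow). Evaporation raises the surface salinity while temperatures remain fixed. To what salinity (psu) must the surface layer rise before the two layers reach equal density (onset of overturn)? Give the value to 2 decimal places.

36.49 psu

Neutral buoyancy requires −α(T_deep − T_surf) + β(S_deep − S_surf′) = 0.
S_surf′ = S_deep − (α/β)·ΔT = 36.10 − (1 × 10⁻⁴/8 × 10⁻⁴)·(-3.1) = 36.4875 psu.
Increase required: 36.4875 − 35.85 = 0.6375 psu.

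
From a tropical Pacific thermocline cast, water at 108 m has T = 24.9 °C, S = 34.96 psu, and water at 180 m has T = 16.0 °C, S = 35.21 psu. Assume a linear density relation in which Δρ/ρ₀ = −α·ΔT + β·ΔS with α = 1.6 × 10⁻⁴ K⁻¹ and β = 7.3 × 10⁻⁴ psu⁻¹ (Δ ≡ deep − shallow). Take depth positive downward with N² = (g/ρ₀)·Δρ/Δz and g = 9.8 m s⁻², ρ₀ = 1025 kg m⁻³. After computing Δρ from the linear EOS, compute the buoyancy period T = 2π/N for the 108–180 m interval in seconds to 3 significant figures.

425 s

ΔT = -8.9 K, ΔS = +0.25 psu (deep − shallow).
Δρ/ρ₀ = −αΔT + βΔS = 1.424 × 10⁻³ + 1.825 × 10⁻⁴ = 1.6065 × 10⁻³, so Δρ ≈ 1.647 kg m⁻³.
N² = (g/ρ₀)·Δρ/Δz = g·(Δρ/ρ₀)/Δz = 9.8 × 1.6065 × 10⁻³ / 72 = 2.1866 × 10⁻⁴ s⁻².
N = √(2.1866 × 10⁻⁴) = 0.014787 rad s⁻¹ → T = 2π/N = 424.91 s ≈ 425 s.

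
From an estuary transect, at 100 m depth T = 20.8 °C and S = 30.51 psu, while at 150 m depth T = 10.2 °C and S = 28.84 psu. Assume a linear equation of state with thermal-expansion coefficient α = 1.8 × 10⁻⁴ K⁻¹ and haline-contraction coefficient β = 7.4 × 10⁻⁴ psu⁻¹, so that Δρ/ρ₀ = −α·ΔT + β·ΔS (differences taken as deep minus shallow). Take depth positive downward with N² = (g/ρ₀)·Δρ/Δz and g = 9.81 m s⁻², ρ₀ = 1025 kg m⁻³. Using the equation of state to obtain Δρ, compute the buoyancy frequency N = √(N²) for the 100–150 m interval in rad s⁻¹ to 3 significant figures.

0.0115 rad s⁻¹

ΔT = -10.6 K, ΔS = -1.67 psu (deep − shallow).
Δρ/ρ₀ = −αΔT + βΔS = 1.908 × 10⁻³ − 1.2358 × 10⁻³ = 6.722 × 10⁻⁴, so Δρ ≈ 0.6890 kg m⁻³.
N² = (g/ρ₀)·Δρ/Δz = g·(Δρ/ρ₀)/Δz = 9.81 × 6.722 × 10⁻⁴ / 50 = 1.3189 × 10⁻⁴ s⁻².
N = √(1.3189 × 10⁻⁴) = 0.011484 rad s⁻¹ ≈ 0.0115 rad s⁻¹.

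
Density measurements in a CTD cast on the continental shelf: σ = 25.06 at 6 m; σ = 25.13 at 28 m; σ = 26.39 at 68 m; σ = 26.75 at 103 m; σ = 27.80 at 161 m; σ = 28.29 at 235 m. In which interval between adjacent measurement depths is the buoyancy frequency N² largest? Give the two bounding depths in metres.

28–68 m

Compute the density gradient over each adjacent pair:
  6–28 m: Δρ/Δz = 0.07/22 = 3.2 × 10⁻³ kg m⁻⁴
  28–68 m: Δρ/Δz = 1.26/40 = 0.032 kg m⁻⁴
  68–103 m: Δρ/Δz = 0.36/35 = 0.010 kg m⁻⁴
  103–161 m: Δρ/Δz = 1.05/58 = 0.018 kg m⁻⁴
  161–235 m: Δρ/Δz = 0.49/74 = 6.6 × 10⁻³ kg m⁻⁴
The largest gradient is in the 28–68 m interval — the pycnocline.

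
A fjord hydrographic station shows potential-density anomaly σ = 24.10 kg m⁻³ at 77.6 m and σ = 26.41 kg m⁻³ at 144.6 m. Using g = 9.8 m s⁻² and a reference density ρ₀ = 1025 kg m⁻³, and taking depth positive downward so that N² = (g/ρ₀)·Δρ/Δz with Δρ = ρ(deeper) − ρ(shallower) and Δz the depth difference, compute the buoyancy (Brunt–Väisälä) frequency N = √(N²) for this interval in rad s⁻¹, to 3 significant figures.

0.0182 rad s⁻¹

Δρ = 1026.41 − 1024.10 = 2.31 kg m⁻³ over Δz = 144.6 − 77.6 = 67 m.
N² = (9.8/1025) × (2.31/67) = 3.2964 × 10⁻⁴ s⁻².
N = √(3.2964 × 10⁻⁴) = 0.018156 rad s⁻¹ ≈ 0.0182 rad s⁻¹.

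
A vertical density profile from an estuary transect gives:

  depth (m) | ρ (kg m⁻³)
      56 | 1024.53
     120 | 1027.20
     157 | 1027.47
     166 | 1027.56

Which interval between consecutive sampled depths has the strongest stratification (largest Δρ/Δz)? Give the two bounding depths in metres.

56–120 m

Compute the density gradient over each adjacent pair:
  56–120 m: Δρ/Δz = 2.67/64 = 0.042 kg m⁻⁴
  120–157 m: Δρ/Δz = 0.27/37 = 7.3 × 10⁻³ kg m⁻⁴
  157–166 m: Δρ/Δz = 0.09/9 = 0.010 kg m⁻⁴
The largest gradient is in the 56–120 m interval — the pycnocline.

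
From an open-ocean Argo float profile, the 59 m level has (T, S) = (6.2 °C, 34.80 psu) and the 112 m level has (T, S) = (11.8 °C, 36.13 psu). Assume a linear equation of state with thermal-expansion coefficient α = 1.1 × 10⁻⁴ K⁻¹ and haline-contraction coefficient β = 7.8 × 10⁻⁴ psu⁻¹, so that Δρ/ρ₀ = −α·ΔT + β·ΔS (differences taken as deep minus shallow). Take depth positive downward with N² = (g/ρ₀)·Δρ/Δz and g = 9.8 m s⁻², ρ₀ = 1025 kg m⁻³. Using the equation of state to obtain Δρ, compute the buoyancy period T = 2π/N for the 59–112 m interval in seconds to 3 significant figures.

ΔT = +5.6 K, ΔS = +1.33 psu (deep − shallow).
Δρ/ρ₀ = −αΔT + βΔS = -6.16 × 10⁻⁴ + 1.0374 × 10⁻³ = 4.214 × 10⁻⁴, so Δρ ≈ 0.4319 kg m⁻³.
N² = (g/ρ₀)·Δρ/Δz = g·(Δρ/ρ₀)/Δz = 9.8 × 4.214 × 10⁻⁴ / 53 = 7.7919 × 10⁻⁵ s⁻².
N = √(7.7919 × 10⁻⁵) = 8.8272 × 10⁻³ rad s⁻¹ → T = 2π/N = 711.80 s ≈ 712 s.

712 s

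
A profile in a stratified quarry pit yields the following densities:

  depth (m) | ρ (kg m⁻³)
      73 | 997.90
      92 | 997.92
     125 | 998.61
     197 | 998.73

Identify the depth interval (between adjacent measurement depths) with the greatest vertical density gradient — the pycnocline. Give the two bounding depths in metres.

Compute the density gradient over each adjacent pair:
  73–92 m: Δρ/Δz = 0.02/19 = 1.1 × 10⁻³ kg m⁻⁴
  92–125 m: Δρ/Δz = 0.69/33 = 0.021 kg m⁻⁴
  125–197 m: Δρ/Δz = 0.12/72 = 1.7 × 10⁻³ kg m⁻⁴
The largest gradient is in the 92–125 m interval — the pycnocline.

92–125 m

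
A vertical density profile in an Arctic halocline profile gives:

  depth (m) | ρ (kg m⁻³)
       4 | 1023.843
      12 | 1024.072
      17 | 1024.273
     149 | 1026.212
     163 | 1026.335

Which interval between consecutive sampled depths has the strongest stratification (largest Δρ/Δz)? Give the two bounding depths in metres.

Compute the density gradient over each adjacent pair:
  4–12 m: Δρ/Δz = 0.229/8 = 0.029 kg m⁻⁴
  12–17 m: Δρ/Δz = 0.201/5 = 0.040 kg m⁻⁴
  17–149 m: Δρ/Δz = 1.939/132 = 0.015 kg m⁻⁴
  149–163 m: Δρ/Δz = 0.123/14 = 8.8 × 10⁻³ kg m⁻⁴
The largest gradient is in the 12–17 m interval — the pycnocline.

12–17 m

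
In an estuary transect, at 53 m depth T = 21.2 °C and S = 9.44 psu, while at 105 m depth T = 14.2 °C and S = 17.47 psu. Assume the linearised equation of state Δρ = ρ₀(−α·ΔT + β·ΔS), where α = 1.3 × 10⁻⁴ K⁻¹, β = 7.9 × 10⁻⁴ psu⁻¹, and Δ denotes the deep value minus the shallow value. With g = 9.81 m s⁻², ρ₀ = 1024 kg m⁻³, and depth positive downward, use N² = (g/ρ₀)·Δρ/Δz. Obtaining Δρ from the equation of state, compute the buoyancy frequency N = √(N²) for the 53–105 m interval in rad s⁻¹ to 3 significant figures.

ΔT = -7.0 K, ΔS = +8.03 psu (deep − shallow).
Δρ/ρ₀ = −αΔT + βΔS = 9.10 × 10⁻⁴ + 6.3437 × 10⁻³ = 7.2537 × 10⁻³, so Δρ ≈ 7.428 kg m⁻³.
N² = (g/ρ₀)·Δρ/Δz = g·(Δρ/ρ₀)/Δz = 9.81 × 7.2537 × 10⁻³ / 52 = 1.3684 × 10⁻³ s⁻².
N = √(1.3684 × 10⁻³) = 0.036992 rad s⁻¹ ≈ 0.0370 rad s⁻¹.

0.0370 rad s⁻¹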